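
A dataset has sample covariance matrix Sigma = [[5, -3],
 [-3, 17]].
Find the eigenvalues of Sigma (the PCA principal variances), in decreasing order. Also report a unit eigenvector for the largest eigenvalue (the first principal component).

Step 1 — characteristic polynomial of 2×2 Sigma:
  det(Sigma - λI) = λ² - trace · λ + det = 0.
  trace = 5 + 17 = 22, det = 5·17 - (-3)² = 76.
Step 2 — discriminant:
  Δ = trace² - 4·det = 484 - 304 = 180.
Step 3 — eigenvalues:
  λ = (trace ± √Δ)/2 = (22 ± 13.4164)/2,
  λ_1 = 17.7082,  λ_2 = 4.2918.

Step 4 — unit eigenvector for λ_1: solve (Sigma - λ_1 I)v = 0. First row:
  (5 - 17.7082)·v_x + (-3)·v_y = 0, i.e. (-12.7082)·v_x + (-3)·v_y = 0,
  so v ∝ (b, λ_1 - a) = (-3, 12.7082); multiply by -1 so the first entry is positive: u = (3, -12.7082).
  ||u|| = √((3)² + (-12.7082)²) = √(170.4984) ≈ 13.0575,
  v_1 = u/||u|| ≈ (0.2298, -0.9732) (||v_1|| = 1).

λ_1 = 17.7082,  λ_2 = 4.2918;  v_1 ≈ (0.2298, -0.9732)


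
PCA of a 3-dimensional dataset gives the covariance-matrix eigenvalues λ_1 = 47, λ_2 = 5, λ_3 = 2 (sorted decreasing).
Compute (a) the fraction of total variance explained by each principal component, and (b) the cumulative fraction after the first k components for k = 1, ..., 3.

Step 1 — total variance = trace(Sigma) = Σ λ_i = 47 + 5 + 2 = 54.

Step 2 — fraction explained by component i = λ_i / Σ λ:
  PC1: 47/54 = 0.8704
  PC2: 5/54 = 0.0926
  PC3: 2/54 = 0.037

Step 3 — cumulative fraction after k components = (λ_1 + ... + λ_k) / Σ λ:
  k = 1: 47/54 = 0.8704
  k = 2: (47 + 5)/54 = 52/54 = 0.963
  k = 3: (47 + 5 + 2)/54 = 54/54 = 1

Summary (fraction, with percent):

explained: PC1 0.8704 (87.04%), PC2 0.0926 (9.26%), PC3 0.037 (3.7%);  cumulative: 0.8704, 0.963, 1


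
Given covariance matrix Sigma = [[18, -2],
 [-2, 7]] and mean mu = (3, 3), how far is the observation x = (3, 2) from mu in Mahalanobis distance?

Step 1 — centre the observation: (x - mu) = (0, -1).

Step 2 — invert Sigma. det(Sigma) = 18·7 - (-2)² = 122.
  Sigma^{-1} = (1/det) · [[d, -b], [-b, a]] = [[0.0574, 0.0164],
 [0.0164, 0.1475]].

Step 3 — form the quadratic (x - mu)^T · Sigma^{-1} · (x - mu):
  Sigma^{-1} · (x - mu) = (-0.0164, -0.1475).
  (x - mu)^T · [Sigma^{-1} · (x - mu)] = (0)·(-0.0164) + (-1)·(-0.1475) = 0.1475.

Step 4 — take square root: d = √(0.1475) ≈ 0.3841.

d(x, mu) = √(0.1475) ≈ 0.3841


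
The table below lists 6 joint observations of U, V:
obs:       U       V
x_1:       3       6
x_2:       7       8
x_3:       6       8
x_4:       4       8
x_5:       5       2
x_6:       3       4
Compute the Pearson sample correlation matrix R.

Step 1 — column means:
  mean(U) = (3 + 7 + 6 + 4 + 5 + 3) / 6 = 28/6 = 4.6667
  mean(V) = (6 + 8 + 8 + 8 + 2 + 4) / 6 = 36/6 = 6

Step 2 — sample variances and covariances s[i,j] = (1/(n-1)) · Σ_k (x_{k,i} - mean_i) · (x_{k,j} - mean_j), with n-1 = 5:
  s[U,U] = ((-1.6667)·(-1.6667) + (2.3333)·(2.3333) + (1.3333)·(1.3333) + (-0.6667)·(-0.6667) + (0.3333)·(0.3333) + (-1.6667)·(-1.6667)) / 5 = 13.3333/5 = 2.6667
  s[U,V] = ((-1.6667)·(0) + (2.3333)·(2) + (1.3333)·(2) + (-0.6667)·(2) + (0.3333)·(-4) + (-1.6667)·(-2)) / 5 = 8/5 = 1.6
  s[V,V] = ((0)·(0) + (2)·(2) + (2)·(2) + (2)·(2) + (-4)·(-4) + (-2)·(-2)) / 5 = 32/5 = 6.4
  Sample standard deviations s_i = √(s[i,i]):
  s(U) = √(2.6667) = 1.633
  s(V) = √(6.4) = 2.5298

Step 3 — r_{ij} = s_{ij} / (s_i · s_j):
  r[U,U] = 1 (diagonal).
  r[U,V] = 1.6 / (1.633 · 2.5298) = 1.6 / 4.1312 = 0.3873
  r[V,V] = 1 (diagonal).

R is symmetric with unit diagonal. Assembling:

R = [[1, 0.3873],
 [0.3873, 1]]


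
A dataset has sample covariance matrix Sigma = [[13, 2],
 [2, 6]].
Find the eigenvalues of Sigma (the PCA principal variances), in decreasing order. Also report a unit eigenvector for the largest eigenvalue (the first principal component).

Step 1 — characteristic polynomial of 2×2 Sigma:
  det(Sigma - λI) = λ² - trace · λ + det = 0.
  trace = 13 + 6 = 19, det = 13·6 - (2)² = 74.
Step 2 — discriminant:
  Δ = trace² - 4·det = 361 - 296 = 65.
Step 3 — eigenvalues:
  λ = (trace ± √Δ)/2 = (19 ± 8.0623)/2,
  λ_1 = 13.5311,  λ_2 = 5.4689.

Step 4 — unit eigenvector for λ_1: solve (Sigma - λ_1 I)v = 0. First row:
  (13 - 13.5311)·v_x + (2)·v_y = 0, i.e. (-0.5311)·v_x + (2)·v_y = 0,
  so v ∝ (b, λ_1 - a) = (2, 0.5311) = u.
  ||u|| = √((2)² + (0.5311)²) = √(4.2821) ≈ 2.0693,
  v_1 = u/||u|| ≈ (0.9665, 0.2567) (||v_1|| = 1).

λ_1 = 13.5311,  λ_2 = 5.4689;  v_1 ≈ (0.9665, 0.2567)


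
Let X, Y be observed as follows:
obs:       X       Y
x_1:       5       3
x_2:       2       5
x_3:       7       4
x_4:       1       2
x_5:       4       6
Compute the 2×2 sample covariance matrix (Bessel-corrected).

Step 1 — column means:
  mean(X) = (5 + 2 + 7 + 1 + 4) / 5 = 19/5 = 3.8
  mean(Y) = (3 + 5 + 4 + 2 + 6) / 5 = 20/5 = 4

Step 2 — sample covariance S[i,j] = (1/(n-1)) · Σ_k (x_{k,i} - mean_i) · (x_{k,j} - mean_j), with n-1 = 4.
  S[X,X] = ((1.2)·(1.2) + (-1.8)·(-1.8) + (3.2)·(3.2) + (-2.8)·(-2.8) + (0.2)·(0.2)) / 4 = 22.8/4 = 5.7
  S[X,Y] = ((1.2)·(-1) + (-1.8)·(1) + (3.2)·(0) + (-2.8)·(-2) + (0.2)·(2)) / 4 = 3/4 = 0.75
  S[Y,Y] = ((-1)·(-1) + (1)·(1) + (0)·(0) + (-2)·(-2) + (2)·(2)) / 4 = 10/4 = 2.5

S is symmetric (S[j,i] = S[i,j]). Assembling:

S = [[5.7, 0.75],
 [0.75, 2.5]]


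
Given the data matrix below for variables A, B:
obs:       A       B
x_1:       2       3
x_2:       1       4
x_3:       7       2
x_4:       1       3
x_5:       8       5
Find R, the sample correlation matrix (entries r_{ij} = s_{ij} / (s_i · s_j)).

Step 1 — column means:
  mean(A) = (2 + 1 + 7 + 1 + 8) / 5 = 19/5 = 3.8
  mean(B) = (3 + 4 + 2 + 3 + 5) / 5 = 17/5 = 3.4

Step 2 — sample variances and covariances s[i,j] = (1/(n-1)) · Σ_k (x_{k,i} - mean_i) · (x_{k,j} - mean_j), with n-1 = 4:
  s[A,A] = ((-1.8)·(-1.8) + (-2.8)·(-2.8) + (3.2)·(3.2) + (-2.8)·(-2.8) + (4.2)·(4.2)) / 4 = 46.8/4 = 11.7
  s[A,B] = ((-1.8)·(-0.4) + (-2.8)·(0.6) + (3.2)·(-1.4) + (-2.8)·(-0.4) + (4.2)·(1.6)) / 4 = 2.4/4 = 0.6
  s[B,B] = ((-0.4)·(-0.4) + (0.6)·(0.6) + (-1.4)·(-1.4) + (-0.4)·(-0.4) + (1.6)·(1.6)) / 4 = 5.2/4 = 1.3
  Sample standard deviations s_i = √(s[i,i]):
  s(A) = √(11.7) = 3.4205
  s(B) = √(1.3) = 1.1402

Step 3 — r_{ij} = s_{ij} / (s_i · s_j):
  r[A,A] = 1 (diagonal).
  r[A,B] = 0.6 / (3.4205 · 1.1402) = 0.6 / 3.9 = 0.1538
  r[B,B] = 1 (diagonal).

R is symmetric with unit diagonal. Assembling:

R = [[1, 0.1538],
 [0.1538, 1]]


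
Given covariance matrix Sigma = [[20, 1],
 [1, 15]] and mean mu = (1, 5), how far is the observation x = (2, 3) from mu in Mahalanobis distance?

Step 1 — centre the observation: (x - mu) = (1, -2).

Step 2 — invert Sigma. det(Sigma) = 20·15 - (1)² = 299.
  Sigma^{-1} = (1/det) · [[d, -b], [-b, a]] = [[0.0502, -0.0033],
 [-0.0033, 0.0669]].

Step 3 — form the quadratic (x - mu)^T · Sigma^{-1} · (x - mu):
  Sigma^{-1} · (x - mu) = (0.0569, -0.1371).
  (x - mu)^T · [Sigma^{-1} · (x - mu)] = (1)·(0.0569) + (-2)·(-0.1371) = 0.3311.

Step 4 — take square root: d = √(0.3311) ≈ 0.5754.

d(x, mu) = √(0.3311) ≈ 0.5754


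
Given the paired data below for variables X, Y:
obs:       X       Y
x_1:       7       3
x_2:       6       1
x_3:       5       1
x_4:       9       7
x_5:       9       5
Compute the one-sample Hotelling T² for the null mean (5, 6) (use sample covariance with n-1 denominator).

Step 1 — sample mean vector:
  mean(X) = (7 + 6 + 5 + 9 + 9) / 5 = 36/5 = 7.2
  mean(Y) = (3 + 1 + 1 + 7 + 5) / 5 = 17/5 = 3.4
  x̄ = (7.2, 3.4),  deviation x̄ - mu_0 = (7.2, 3.4) - (5, 6) = (2.2, -2.6).

Step 2 — sample covariance matrix, S[i,j] = (1/(n-1)) · Σ_k (x_{k,i} - mean_i) · (x_{k,j} - mean_j), divisor n-1 = 4:
  S[X,X] = ((-0.2)·(-0.2) + (-1.2)·(-1.2) + (-2.2)·(-2.2) + (1.8)·(1.8) + (1.8)·(1.8)) / 4 = 12.8/4 = 3.2
  S[X,Y] = ((-0.2)·(-0.4) + (-1.2)·(-2.4) + (-2.2)·(-2.4) + (1.8)·(3.6) + (1.8)·(1.6)) / 4 = 17.6/4 = 4.4
  S[Y,Y] = ((-0.4)·(-0.4) + (-2.4)·(-2.4) + (-2.4)·(-2.4) + (3.6)·(3.6) + (1.6)·(1.6)) / 4 = 27.2/4 = 6.8
  S = [[3.2, 4.4],
 [4.4, 6.8]].

Step 3 — invert S. det(S) = 3.2·6.8 - (4.4)² = 2.4.
  S^{-1} = (1/det) · [[d, -b], [-b, a]] = [[2.8333, -1.8333],
 [-1.8333, 1.3333]].

Step 4 — quadratic form (x̄ - mu_0)^T · S^{-1} · (x̄ - mu_0):
  S^{-1} · (x̄ - mu_0) = (11, -7.5),
  (x̄ - mu_0)^T · [...] = (2.2)·(11) + (-2.6)·(-7.5) = 43.7.

Step 5 — scale by n: T² = 5 · 43.7 = 218.5.

T² ≈ 218.5


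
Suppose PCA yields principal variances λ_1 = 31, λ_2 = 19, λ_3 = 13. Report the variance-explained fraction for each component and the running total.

Step 1 — total variance = trace(Sigma) = Σ λ_i = 31 + 19 + 13 = 63.

Step 2 — fraction explained by component i = λ_i / Σ λ:
  PC1: 31/63 = 0.4921
  PC2: 19/63 = 0.3016
  PC3: 13/63 = 0.2063

Step 3 — cumulative fraction after k components = (λ_1 + ... + λ_k) / Σ λ:
  k = 1: 31/63 = 0.4921
  k = 2: (31 + 19)/63 = 50/63 = 0.7937
  k = 3: (31 + 19 + 13)/63 = 63/63 = 1

Summary (fraction, with percent):

explained: PC1 0.4921 (49.21%), PC2 0.3016 (30.16%), PC3 0.2063 (20.63%);  cumulative: 0.4921, 0.7937, 1


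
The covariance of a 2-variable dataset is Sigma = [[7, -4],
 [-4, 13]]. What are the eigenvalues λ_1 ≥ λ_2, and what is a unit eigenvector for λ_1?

Step 1 — characteristic polynomial of 2×2 Sigma:
  det(Sigma - λI) = λ² - trace · λ + det = 0.
  trace = 7 + 13 = 20, det = 7·13 - (-4)² = 75.
Step 2 — discriminant:
  Δ = trace² - 4·det = 400 - 300 = 100.
Step 3 — eigenvalues:
  λ = (trace ± √Δ)/2 = (20 ± 10)/2,
  λ_1 = 15,  λ_2 = 5.

Step 4 — unit eigenvector for λ_1: solve (Sigma - λ_1 I)v = 0. First row:
  (7 - 15)·v_x + (-4)·v_y = 0, i.e. (-8)·v_x + (-4)·v_y = 0,
  so v ∝ (b, λ_1 - a) = (-4, 8); multiply by -1 so the first entry is positive: u = (4, -8).
  ||u|| = √((4)² + (-8)²) = √(80) ≈ 8.9443,
  v_1 = u/||u|| ≈ (0.4472, -0.8944) (||v_1|| = 1).

λ_1 = 15,  λ_2 = 5;  v_1 ≈ (0.4472, -0.8944)


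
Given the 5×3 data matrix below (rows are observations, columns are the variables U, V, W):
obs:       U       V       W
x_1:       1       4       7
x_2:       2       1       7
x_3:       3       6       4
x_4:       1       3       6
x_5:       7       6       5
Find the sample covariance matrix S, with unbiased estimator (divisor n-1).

Step 1 — column means:
  mean(U) = (1 + 2 + 3 + 1 + 7) / 5 = 14/5 = 2.8
  mean(V) = (4 + 1 + 6 + 3 + 6) / 5 = 20/5 = 4
  mean(W) = (7 + 7 + 4 + 6 + 5) / 5 = 29/5 = 5.8

Step 2 — sample covariance S[i,j] = (1/(n-1)) · Σ_k (x_{k,i} - mean_i) · (x_{k,j} - mean_j), with n-1 = 4.
  S[U,U] = ((-1.8)·(-1.8) + (-0.8)·(-0.8) + (0.2)·(0.2) + (-1.8)·(-1.8) + (4.2)·(4.2)) / 4 = 24.8/4 = 6.2
  S[U,V] = ((-1.8)·(0) + (-0.8)·(-3) + (0.2)·(2) + (-1.8)·(-1) + (4.2)·(2)) / 4 = 13/4 = 3.25
  S[U,W] = ((-1.8)·(1.2) + (-0.8)·(1.2) + (0.2)·(-1.8) + (-1.8)·(0.2) + (4.2)·(-0.8)) / 4 = -7.2/4 = -1.8
  S[V,V] = ((0)·(0) + (-3)·(-3) + (2)·(2) + (-1)·(-1) + (2)·(2)) / 4 = 18/4 = 4.5
  S[V,W] = ((0)·(1.2) + (-3)·(1.2) + (2)·(-1.8) + (-1)·(0.2) + (2)·(-0.8)) / 4 = -9/4 = -2.25
  S[W,W] = ((1.2)·(1.2) + (1.2)·(1.2) + (-1.8)·(-1.8) + (0.2)·(0.2) + (-0.8)·(-0.8)) / 4 = 6.8/4 = 1.7

S is symmetric (S[j,i] = S[i,j]). Assembling:

S = [[6.2, 3.25, -1.8],
 [3.25, 4.5, -2.25],
 [-1.8, -2.25, 1.7]]


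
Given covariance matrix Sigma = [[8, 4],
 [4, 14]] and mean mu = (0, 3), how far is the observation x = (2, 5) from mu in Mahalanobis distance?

Step 1 — centre the observation: (x - mu) = (2, 2).

Step 2 — invert Sigma. det(Sigma) = 8·14 - (4)² = 96.
  Sigma^{-1} = (1/det) · [[d, -b], [-b, a]] = [[0.1458, -0.0417],
 [-0.0417, 0.0833]].

Step 3 — form the quadratic (x - mu)^T · Sigma^{-1} · (x - mu):
  Sigma^{-1} · (x - mu) = (0.2083, 0.0833).
  (x - mu)^T · [Sigma^{-1} · (x - mu)] = (2)·(0.2083) + (2)·(0.0833) = 0.5833.

Step 4 — take square root: d = √(0.5833) ≈ 0.7638.

d(x, mu) = √(0.5833) ≈ 0.7638


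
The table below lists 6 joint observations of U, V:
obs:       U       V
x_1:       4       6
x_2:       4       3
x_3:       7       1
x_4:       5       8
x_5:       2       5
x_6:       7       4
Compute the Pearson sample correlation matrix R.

Step 1 — column means:
  mean(U) = (4 + 4 + 7 + 5 + 2 + 7) / 6 = 29/6 = 4.8333
  mean(V) = (6 + 3 + 1 + 8 + 5 + 4) / 6 = 27/6 = 4.5

Step 2 — sample variances and covariances s[i,j] = (1/(n-1)) · Σ_k (x_{k,i} - mean_i) · (x_{k,j} - mean_j), with n-1 = 5:
  s[U,U] = ((-0.8333)·(-0.8333) + (-0.8333)·(-0.8333) + (2.1667)·(2.1667) + (0.1667)·(0.1667) + (-2.8333)·(-2.8333) + (2.1667)·(2.1667)) / 5 = 18.8333/5 = 3.7667
  s[U,V] = ((-0.8333)·(1.5) + (-0.8333)·(-1.5) + (2.1667)·(-3.5) + (0.1667)·(3.5) + (-2.8333)·(0.5) + (2.1667)·(-0.5)) / 5 = -9.5/5 = -1.9
  s[V,V] = ((1.5)·(1.5) + (-1.5)·(-1.5) + (-3.5)·(-3.5) + (3.5)·(3.5) + (0.5)·(0.5) + (-0.5)·(-0.5)) / 5 = 29.5/5 = 5.9
  Sample standard deviations s_i = √(s[i,i]):
  s(U) = √(3.7667) = 1.9408
  s(V) = √(5.9) = 2.429

Step 3 — r_{ij} = s_{ij} / (s_i · s_j):
  r[U,U] = 1 (diagonal).
  r[U,V] = -1.9 / (1.9408 · 2.429) = -1.9 / 4.7142 = -0.403
  r[V,V] = 1 (diagonal).

R is symmetric with unit diagonal. Assembling:

R = [[1, -0.403],
 [-0.403, 1]]


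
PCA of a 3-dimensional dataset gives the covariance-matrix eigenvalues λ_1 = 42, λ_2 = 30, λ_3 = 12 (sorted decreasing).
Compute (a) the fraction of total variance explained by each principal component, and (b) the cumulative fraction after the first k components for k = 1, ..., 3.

Step 1 — total variance = trace(Sigma) = Σ λ_i = 42 + 30 + 12 = 84.

Step 2 — fraction explained by component i = λ_i / Σ λ:
  PC1: 42/84 = 0.5
  PC2: 30/84 = 0.3571
  PC3: 12/84 = 0.1429

Step 3 — cumulative fraction after k components = (λ_1 + ... + λ_k) / Σ λ:
  k = 1: 42/84 = 0.5
  k = 2: (42 + 30)/84 = 72/84 = 0.8571
  k = 3: (42 + 30 + 12)/84 = 84/84 = 1

Summary (fraction, with percent):

explained: PC1 0.5 (50%), PC2 0.3571 (35.71%), PC3 0.1429 (14.29%);  cumulative: 0.5, 0.8571, 1


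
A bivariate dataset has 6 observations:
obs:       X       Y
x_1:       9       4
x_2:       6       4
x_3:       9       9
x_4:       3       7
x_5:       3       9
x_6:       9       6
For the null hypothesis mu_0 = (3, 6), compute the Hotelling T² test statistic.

Step 1 — sample mean vector:
  mean(X) = (9 + 6 + 9 + 3 + 3 + 9) / 6 = 39/6 = 6.5
  mean(Y) = (4 + 4 + 9 + 7 + 9 + 6) / 6 = 39/6 = 6.5
  x̄ = (6.5, 6.5),  deviation x̄ - mu_0 = (6.5, 6.5) - (3, 6) = (3.5, 0.5).

Step 2 — sample covariance matrix, S[i,j] = (1/(n-1)) · Σ_k (x_{k,i} - mean_i) · (x_{k,j} - mean_j), divisor n-1 = 5:
  S[X,X] = ((2.5)·(2.5) + (-0.5)·(-0.5) + (2.5)·(2.5) + (-3.5)·(-3.5) + (-3.5)·(-3.5) + (2.5)·(2.5)) / 5 = 43.5/5 = 8.7
  S[X,Y] = ((2.5)·(-2.5) + (-0.5)·(-2.5) + (2.5)·(2.5) + (-3.5)·(0.5) + (-3.5)·(2.5) + (2.5)·(-0.5)) / 5 = -10.5/5 = -2.1
  S[Y,Y] = ((-2.5)·(-2.5) + (-2.5)·(-2.5) + (2.5)·(2.5) + (0.5)·(0.5) + (2.5)·(2.5) + (-0.5)·(-0.5)) / 5 = 25.5/5 = 5.1
  S = [[8.7, -2.1],
 [-2.1, 5.1]].

Step 3 — invert S. det(S) = 8.7·5.1 - (-2.1)² = 39.96.
  S^{-1} = (1/det) · [[d, -b], [-b, a]] = [[0.1276, 0.0526],
 [0.0526, 0.2177]].

Step 4 — quadratic form (x̄ - mu_0)^T · S^{-1} · (x̄ - mu_0):
  S^{-1} · (x̄ - mu_0) = (0.473, 0.2928),
  (x̄ - mu_0)^T · [...] = (3.5)·(0.473) + (0.5)·(0.2928) = 1.8018.

Step 5 — scale by n: T² = 6 · 1.8018 = 10.8108.

T² ≈ 10.8108


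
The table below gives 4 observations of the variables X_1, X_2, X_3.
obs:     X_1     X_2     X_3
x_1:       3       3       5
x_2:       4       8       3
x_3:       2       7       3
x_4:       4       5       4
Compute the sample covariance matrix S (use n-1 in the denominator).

Step 1 — column means:
  mean(X_1) = (3 + 4 + 2 + 4) / 4 = 13/4 = 3.25
  mean(X_2) = (3 + 8 + 7 + 5) / 4 = 23/4 = 5.75
  mean(X_3) = (5 + 3 + 3 + 4) / 4 = 15/4 = 3.75

Step 2 — sample covariance S[i,j] = (1/(n-1)) · Σ_k (x_{k,i} - mean_i) · (x_{k,j} - mean_j), with n-1 = 3.
  S[X_1,X_1] = ((-0.25)·(-0.25) + (0.75)·(0.75) + (-1.25)·(-1.25) + (0.75)·(0.75)) / 3 = 2.75/3 = 0.9167
  S[X_1,X_2] = ((-0.25)·(-2.75) + (0.75)·(2.25) + (-1.25)·(1.25) + (0.75)·(-0.75)) / 3 = 0.25/3 = 0.0833
  S[X_1,X_3] = ((-0.25)·(1.25) + (0.75)·(-0.75) + (-1.25)·(-0.75) + (0.75)·(0.25)) / 3 = 0.25/3 = 0.0833
  S[X_2,X_2] = ((-2.75)·(-2.75) + (2.25)·(2.25) + (1.25)·(1.25) + (-0.75)·(-0.75)) / 3 = 14.75/3 = 4.9167
  S[X_2,X_3] = ((-2.75)·(1.25) + (2.25)·(-0.75) + (1.25)·(-0.75) + (-0.75)·(0.25)) / 3 = -6.25/3 = -2.0833
  S[X_3,X_3] = ((1.25)·(1.25) + (-0.75)·(-0.75) + (-0.75)·(-0.75) + (0.25)·(0.25)) / 3 = 2.75/3 = 0.9167

S is symmetric (S[j,i] = S[i,j]). Assembling:

S = [[0.9167, 0.0833, 0.0833],
 [0.0833, 4.9167, -2.0833],
 [0.0833, -2.0833, 0.9167]]


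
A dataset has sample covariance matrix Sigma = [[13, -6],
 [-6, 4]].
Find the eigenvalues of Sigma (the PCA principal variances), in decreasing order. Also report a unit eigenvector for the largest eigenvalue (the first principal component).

Step 1 — characteristic polynomial of 2×2 Sigma:
  det(Sigma - λI) = λ² - trace · λ + det = 0.
  trace = 13 + 4 = 17, det = 13·4 - (-6)² = 16.
Step 2 — discriminant:
  Δ = trace² - 4·det = 289 - 64 = 225.
Step 3 — eigenvalues:
  λ = (trace ± √Δ)/2 = (17 ± 15)/2,
  λ_1 = 16,  λ_2 = 1.

Step 4 — unit eigenvector for λ_1: solve (Sigma - λ_1 I)v = 0. First row:
  (13 - 16)·v_x + (-6)·v_y = 0, i.e. (-3)·v_x + (-6)·v_y = 0,
  so v ∝ (b, λ_1 - a) = (-6, 3); multiply by -1 so the first entry is positive: u = (6, -3).
  ||u|| = √((6)² + (-3)²) = √(45) ≈ 6.7082,
  v_1 = u/||u|| ≈ (0.8944, -0.4472) (||v_1|| = 1).

λ_1 = 16,  λ_2 = 1;  v_1 ≈ (0.8944, -0.4472)


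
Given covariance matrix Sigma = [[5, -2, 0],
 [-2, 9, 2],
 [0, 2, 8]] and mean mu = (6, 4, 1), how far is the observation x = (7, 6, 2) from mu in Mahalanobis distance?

Step 1 — centre the observation: (x - mu) = (1, 2, 1).

Step 2 — invert Sigma (cofactor / det for 3×3, or solve directly):
  Sigma^{-1} = [[0.2208, 0.0519, -0.013],
 [0.0519, 0.1299, -0.0325],
 [-0.013, -0.0325, 0.1331]].

Step 3 — form the quadratic (x - mu)^T · Sigma^{-1} · (x - mu):
  Sigma^{-1} · (x - mu) = (0.3117, 0.2792, 0.0552).
  (x - mu)^T · [Sigma^{-1} · (x - mu)] = (1)·(0.3117) + (2)·(0.2792) + (1)·(0.0552) = 0.9253.

Step 4 — take square root: d = √(0.9253) ≈ 0.9619.

d(x, mu) = √(0.9253) ≈ 0.9619


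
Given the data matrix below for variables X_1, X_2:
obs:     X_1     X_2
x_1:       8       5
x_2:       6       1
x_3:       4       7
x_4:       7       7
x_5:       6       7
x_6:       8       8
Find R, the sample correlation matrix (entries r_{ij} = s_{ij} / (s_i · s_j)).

Step 1 — column means:
  mean(X_1) = (8 + 6 + 4 + 7 + 6 + 8) / 6 = 39/6 = 6.5
  mean(X_2) = (5 + 1 + 7 + 7 + 7 + 8) / 6 = 35/6 = 5.8333

Step 2 — sample variances and covariances s[i,j] = (1/(n-1)) · Σ_k (x_{k,i} - mean_i) · (x_{k,j} - mean_j), with n-1 = 5:
  s[X_1,X_1] = ((1.5)·(1.5) + (-0.5)·(-0.5) + (-2.5)·(-2.5) + (0.5)·(0.5) + (-0.5)·(-0.5) + (1.5)·(1.5)) / 5 = 11.5/5 = 2.3
  s[X_1,X_2] = ((1.5)·(-0.8333) + (-0.5)·(-4.8333) + (-2.5)·(1.1667) + (0.5)·(1.1667) + (-0.5)·(1.1667) + (1.5)·(2.1667)) / 5 = 1.5/5 = 0.3
  s[X_2,X_2] = ((-0.8333)·(-0.8333) + (-4.8333)·(-4.8333) + (1.1667)·(1.1667) + (1.1667)·(1.1667) + (1.1667)·(1.1667) + (2.1667)·(2.1667)) / 5 = 32.8333/5 = 6.5667
  Sample standard deviations s_i = √(s[i,i]):
  s(X_1) = √(2.3) = 1.5166
  s(X_2) = √(6.5667) = 2.5626

Step 3 — r_{ij} = s_{ij} / (s_i · s_j):
  r[X_1,X_1] = 1 (diagonal).
  r[X_1,X_2] = 0.3 / (1.5166 · 2.5626) = 0.3 / 3.8863 = 0.0772
  r[X_2,X_2] = 1 (diagonal).

R is symmetric with unit diagonal. Assembling:

R = [[1, 0.0772],
 [0.0772, 1]]


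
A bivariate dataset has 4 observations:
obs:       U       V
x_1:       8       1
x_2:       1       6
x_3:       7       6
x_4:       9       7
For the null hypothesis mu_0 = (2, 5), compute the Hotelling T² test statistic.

Step 1 — sample mean vector:
  mean(U) = (8 + 1 + 7 + 9) / 4 = 25/4 = 6.25
  mean(V) = (1 + 6 + 6 + 7) / 4 = 20/4 = 5
  x̄ = (6.25, 5),  deviation x̄ - mu_0 = (6.25, 5) - (2, 5) = (4.25, 0).

Step 2 — sample covariance matrix, S[i,j] = (1/(n-1)) · Σ_k (x_{k,i} - mean_i) · (x_{k,j} - mean_j), divisor n-1 = 3:
  S[U,U] = ((1.75)·(1.75) + (-5.25)·(-5.25) + (0.75)·(0.75) + (2.75)·(2.75)) / 3 = 38.75/3 = 12.9167
  S[U,V] = ((1.75)·(-4) + (-5.25)·(1) + (0.75)·(1) + (2.75)·(2)) / 3 = -6/3 = -2
  S[V,V] = ((-4)·(-4) + (1)·(1) + (1)·(1) + (2)·(2)) / 3 = 22/3 = 7.3333
  S = [[12.9167, -2],
 [-2, 7.3333]].

Step 3 — invert S. det(S) = 12.9167·7.3333 - (-2)² = 90.7222.
  S^{-1} = (1/det) · [[d, -b], [-b, a]] = [[0.0808, 0.022],
 [0.022, 0.1424]].

Step 4 — quadratic form (x̄ - mu_0)^T · S^{-1} · (x̄ - mu_0):
  S^{-1} · (x̄ - mu_0) = (0.3435, 0.0937),
  (x̄ - mu_0)^T · [...] = (4.25)·(0.3435) + (0)·(0.0937) = 1.46.

Step 5 — scale by n: T² = 4 · 1.46 = 5.8402.

T² ≈ 5.8402


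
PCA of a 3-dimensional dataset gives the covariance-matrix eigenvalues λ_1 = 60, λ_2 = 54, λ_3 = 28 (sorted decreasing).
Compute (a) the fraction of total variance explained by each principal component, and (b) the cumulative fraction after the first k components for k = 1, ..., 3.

Step 1 — total variance = trace(Sigma) = Σ λ_i = 60 + 54 + 28 = 142.

Step 2 — fraction explained by component i = λ_i / Σ λ:
  PC1: 60/142 = 0.4225
  PC2: 54/142 = 0.3803
  PC3: 28/142 = 0.1972

Step 3 — cumulative fraction after k components = (λ_1 + ... + λ_k) / Σ λ:
  k = 1: 60/142 = 0.4225
  k = 2: (60 + 54)/142 = 114/142 = 0.8028
  k = 3: (60 + 54 + 28)/142 = 142/142 = 1

Summary (fraction, with percent):

explained: PC1 0.4225 (42.25%), PC2 0.3803 (38.03%), PC3 0.1972 (19.72%);  cumulative: 0.4225, 0.8028, 1


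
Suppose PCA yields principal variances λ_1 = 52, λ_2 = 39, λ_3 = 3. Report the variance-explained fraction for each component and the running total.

Step 1 — total variance = trace(Sigma) = Σ λ_i = 52 + 39 + 3 = 94.

Step 2 — fraction explained by component i = λ_i / Σ λ:
  PC1: 52/94 = 0.5532
  PC2: 39/94 = 0.4149
  PC3: 3/94 = 0.0319

Step 3 — cumulative fraction after k components = (λ_1 + ... + λ_k) / Σ λ:
  k = 1: 52/94 = 0.5532
  k = 2: (52 + 39)/94 = 91/94 = 0.9681
  k = 3: (52 + 39 + 3)/94 = 94/94 = 1

Summary (fraction, with percent):

explained: PC1 0.5532 (55.32%), PC2 0.4149 (41.49%), PC3 0.0319 (3.19%);  cumulative: 0.5532, 0.9681, 1


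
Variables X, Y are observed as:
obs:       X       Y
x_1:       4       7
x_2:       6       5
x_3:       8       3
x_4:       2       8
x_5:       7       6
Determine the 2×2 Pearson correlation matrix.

Step 1 — column means:
  mean(X) = (4 + 6 + 8 + 2 + 7) / 5 = 27/5 = 5.4
  mean(Y) = (7 + 5 + 3 + 8 + 6) / 5 = 29/5 = 5.8

Step 2 — sample variances and covariances s[i,j] = (1/(n-1)) · Σ_k (x_{k,i} - mean_i) · (x_{k,j} - mean_j), with n-1 = 4:
  s[X,X] = ((-1.4)·(-1.4) + (0.6)·(0.6) + (2.6)·(2.6) + (-3.4)·(-3.4) + (1.6)·(1.6)) / 4 = 23.2/4 = 5.8
  s[X,Y] = ((-1.4)·(1.2) + (0.6)·(-0.8) + (2.6)·(-2.8) + (-3.4)·(2.2) + (1.6)·(0.2)) / 4 = -16.6/4 = -4.15
  s[Y,Y] = ((1.2)·(1.2) + (-0.8)·(-0.8) + (-2.8)·(-2.8) + (2.2)·(2.2) + (0.2)·(0.2)) / 4 = 14.8/4 = 3.7
  Sample standard deviations s_i = √(s[i,i]):
  s(X) = √(5.8) = 2.4083
  s(Y) = √(3.7) = 1.9235

Step 3 — r_{ij} = s_{ij} / (s_i · s_j):
  r[X,X] = 1 (diagonal).
  r[X,Y] = -4.15 / (2.4083 · 1.9235) = -4.15 / 4.6325 = -0.8958
  r[Y,Y] = 1 (diagonal).

R is symmetric with unit diagonal. Assembling:

R = [[1, -0.8958],
 [-0.8958, 1]]


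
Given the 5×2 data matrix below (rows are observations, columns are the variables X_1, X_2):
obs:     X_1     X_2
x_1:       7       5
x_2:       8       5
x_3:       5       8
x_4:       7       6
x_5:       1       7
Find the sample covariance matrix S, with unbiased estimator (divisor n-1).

Step 1 — column means:
  mean(X_1) = (7 + 8 + 5 + 7 + 1) / 5 = 28/5 = 5.6
  mean(X_2) = (5 + 5 + 8 + 6 + 7) / 5 = 31/5 = 6.2

Step 2 — sample covariance S[i,j] = (1/(n-1)) · Σ_k (x_{k,i} - mean_i) · (x_{k,j} - mean_j), with n-1 = 4.
  S[X_1,X_1] = ((1.4)·(1.4) + (2.4)·(2.4) + (-0.6)·(-0.6) + (1.4)·(1.4) + (-4.6)·(-4.6)) / 4 = 31.2/4 = 7.8
  S[X_1,X_2] = ((1.4)·(-1.2) + (2.4)·(-1.2) + (-0.6)·(1.8) + (1.4)·(-0.2) + (-4.6)·(0.8)) / 4 = -9.6/4 = -2.4
  S[X_2,X_2] = ((-1.2)·(-1.2) + (-1.2)·(-1.2) + (1.8)·(1.8) + (-0.2)·(-0.2) + (0.8)·(0.8)) / 4 = 6.8/4 = 1.7

S is symmetric (S[j,i] = S[i,j]). Assembling:

S = [[7.8, -2.4],
 [-2.4, 1.7]]


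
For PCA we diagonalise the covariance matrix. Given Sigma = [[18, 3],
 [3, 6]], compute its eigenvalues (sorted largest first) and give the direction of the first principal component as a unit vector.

Step 1 — characteristic polynomial of 2×2 Sigma:
  det(Sigma - λI) = λ² - trace · λ + det = 0.
  trace = 18 + 6 = 24, det = 18·6 - (3)² = 99.
Step 2 — discriminant:
  Δ = trace² - 4·det = 576 - 396 = 180.
Step 3 — eigenvalues:
  λ = (trace ± √Δ)/2 = (24 ± 13.4164)/2,
  λ_1 = 18.7082,  λ_2 = 5.2918.

Step 4 — unit eigenvector for λ_1: solve (Sigma - λ_1 I)v = 0. First row:
  (18 - 18.7082)·v_x + (3)·v_y = 0, i.e. (-0.7082)·v_x + (3)·v_y = 0,
  so v ∝ (b, λ_1 - a) = (3, 0.7082) = u.
  ||u|| = √((3)² + (0.7082)²) = √(9.5016) ≈ 3.0825,
  v_1 = u/||u|| ≈ (0.9732, 0.2298) (||v_1|| = 1).

λ_1 = 18.7082,  λ_2 = 5.2918;  v_1 ≈ (0.9732, 0.2298)


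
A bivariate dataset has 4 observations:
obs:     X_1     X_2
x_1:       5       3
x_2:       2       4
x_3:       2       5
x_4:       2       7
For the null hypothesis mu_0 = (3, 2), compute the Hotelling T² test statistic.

Step 1 — sample mean vector:
  mean(X_1) = (5 + 2 + 2 + 2) / 4 = 11/4 = 2.75
  mean(X_2) = (3 + 4 + 5 + 7) / 4 = 19/4 = 4.75
  x̄ = (2.75, 4.75),  deviation x̄ - mu_0 = (2.75, 4.75) - (3, 2) = (-0.25, 2.75).

Step 2 — sample covariance matrix, S[i,j] = (1/(n-1)) · Σ_k (x_{k,i} - mean_i) · (x_{k,j} - mean_j), divisor n-1 = 3:
  S[X_1,X_1] = ((2.25)·(2.25) + (-0.75)·(-0.75) + (-0.75)·(-0.75) + (-0.75)·(-0.75)) / 3 = 6.75/3 = 2.25
  S[X_1,X_2] = ((2.25)·(-1.75) + (-0.75)·(-0.75) + (-0.75)·(0.25) + (-0.75)·(2.25)) / 3 = -5.25/3 = -1.75
  S[X_2,X_2] = ((-1.75)·(-1.75) + (-0.75)·(-0.75) + (0.25)·(0.25) + (2.25)·(2.25)) / 3 = 8.75/3 = 2.9167
  S = [[2.25, -1.75],
 [-1.75, 2.9167]].

Step 3 — invert S. det(S) = 2.25·2.9167 - (-1.75)² = 3.5.
  S^{-1} = (1/det) · [[d, -b], [-b, a]] = [[0.8333, 0.5],
 [0.5, 0.6429]].

Step 4 — quadratic form (x̄ - mu_0)^T · S^{-1} · (x̄ - mu_0):
  S^{-1} · (x̄ - mu_0) = (1.1667, 1.6429),
  (x̄ - mu_0)^T · [...] = (-0.25)·(1.1667) + (2.75)·(1.6429) = 4.2262.

Step 5 — scale by n: T² = 4 · 4.2262 = 16.9048.

T² ≈ 16.9048


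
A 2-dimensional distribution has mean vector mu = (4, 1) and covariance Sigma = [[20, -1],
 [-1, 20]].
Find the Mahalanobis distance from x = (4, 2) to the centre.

Step 1 — centre the observation: (x - mu) = (0, 1).

Step 2 — invert Sigma. det(Sigma) = 20·20 - (-1)² = 399.
  Sigma^{-1} = (1/det) · [[d, -b], [-b, a]] = [[0.0501, 0.0025],
 [0.0025, 0.0501]].

Step 3 — form the quadratic (x - mu)^T · Sigma^{-1} · (x - mu):
  Sigma^{-1} · (x - mu) = (0.0025, 0.0501).
  (x - mu)^T · [Sigma^{-1} · (x - mu)] = (0)·(0.0025) + (1)·(0.0501) = 0.0501.

Step 4 — take square root: d = √(0.0501) ≈ 0.2239.

d(x, mu) = √(0.0501) ≈ 0.2239


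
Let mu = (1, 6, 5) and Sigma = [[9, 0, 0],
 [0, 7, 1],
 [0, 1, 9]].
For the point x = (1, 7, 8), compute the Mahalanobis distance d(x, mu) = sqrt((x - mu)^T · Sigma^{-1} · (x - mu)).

Step 1 — centre the observation: (x - mu) = (0, 1, 3).

Step 2 — invert Sigma (cofactor / det for 3×3, or solve directly):
  Sigma^{-1} = [[0.1111, 0, 0],
 [0, 0.1452, -0.0161],
 [0, -0.0161, 0.1129]].

Step 3 — form the quadratic (x - mu)^T · Sigma^{-1} · (x - mu):
  Sigma^{-1} · (x - mu) = (0, 0.0968, 0.3226).
  (x - mu)^T · [Sigma^{-1} · (x - mu)] = (0)·(0) + (1)·(0.0968) + (3)·(0.3226) = 1.0645.

Step 4 — take square root: d = √(1.0645) ≈ 1.0318.

d(x, mu) = √(1.0645) ≈ 1.0318


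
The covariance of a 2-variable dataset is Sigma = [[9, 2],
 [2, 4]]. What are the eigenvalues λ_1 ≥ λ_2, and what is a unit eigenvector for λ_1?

Step 1 — characteristic polynomial of 2×2 Sigma:
  det(Sigma - λI) = λ² - trace · λ + det = 0.
  trace = 9 + 4 = 13, det = 9·4 - (2)² = 32.
Step 2 — discriminant:
  Δ = trace² - 4·det = 169 - 128 = 41.
Step 3 — eigenvalues:
  λ = (trace ± √Δ)/2 = (13 ± 6.4031)/2,
  λ_1 = 9.7016,  λ_2 = 3.2984.

Step 4 — unit eigenvector for λ_1: solve (Sigma - λ_1 I)v = 0. First row:
  (9 - 9.7016)·v_x + (2)·v_y = 0, i.e. (-0.7016)·v_x + (2)·v_y = 0,
  so v ∝ (b, λ_1 - a) = (2, 0.7016) = u.
  ||u|| = √((2)² + (0.7016)²) = √(4.4922) ≈ 2.1195,
  v_1 = u/||u|| ≈ (0.9436, 0.331) (||v_1|| = 1).

λ_1 = 9.7016,  λ_2 = 3.2984;  v_1 ≈ (0.9436, 0.331)


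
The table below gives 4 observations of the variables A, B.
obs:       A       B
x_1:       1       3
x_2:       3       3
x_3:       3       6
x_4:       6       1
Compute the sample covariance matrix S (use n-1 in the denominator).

Step 1 — column means:
  mean(A) = (1 + 3 + 3 + 6) / 4 = 13/4 = 3.25
  mean(B) = (3 + 3 + 6 + 1) / 4 = 13/4 = 3.25

Step 2 — sample covariance S[i,j] = (1/(n-1)) · Σ_k (x_{k,i} - mean_i) · (x_{k,j} - mean_j), with n-1 = 3.
  S[A,A] = ((-2.25)·(-2.25) + (-0.25)·(-0.25) + (-0.25)·(-0.25) + (2.75)·(2.75)) / 3 = 12.75/3 = 4.25
  S[A,B] = ((-2.25)·(-0.25) + (-0.25)·(-0.25) + (-0.25)·(2.75) + (2.75)·(-2.25)) / 3 = -6.25/3 = -2.0833
  S[B,B] = ((-0.25)·(-0.25) + (-0.25)·(-0.25) + (2.75)·(2.75) + (-2.25)·(-2.25)) / 3 = 12.75/3 = 4.25

S is symmetric (S[j,i] = S[i,j]). Assembling:

S = [[4.25, -2.0833],
 [-2.0833, 4.25]]


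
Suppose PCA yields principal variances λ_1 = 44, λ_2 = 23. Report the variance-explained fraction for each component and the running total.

Step 1 — total variance = trace(Sigma) = Σ λ_i = 44 + 23 = 67.

Step 2 — fraction explained by component i = λ_i / Σ λ:
  PC1: 44/67 = 0.6567
  PC2: 23/67 = 0.3433

Step 3 — cumulative fraction after k components = (λ_1 + ... + λ_k) / Σ λ:
  k = 1: 44/67 = 0.6567
  k = 2: (44 + 23)/67 = 67/67 = 1

Summary (fraction, with percent):

explained: PC1 0.6567 (65.67%), PC2 0.3433 (34.33%);  cumulative: 0.6567, 1


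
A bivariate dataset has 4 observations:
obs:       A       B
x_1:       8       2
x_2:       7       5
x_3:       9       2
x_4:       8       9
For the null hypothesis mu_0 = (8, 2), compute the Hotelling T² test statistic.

Step 1 — sample mean vector:
  mean(A) = (8 + 7 + 9 + 8) / 4 = 32/4 = 8
  mean(B) = (2 + 5 + 2 + 9) / 4 = 18/4 = 4.5
  x̄ = (8, 4.5),  deviation x̄ - mu_0 = (8, 4.5) - (8, 2) = (0, 2.5).

Step 2 — sample covariance matrix, S[i,j] = (1/(n-1)) · Σ_k (x_{k,i} - mean_i) · (x_{k,j} - mean_j), divisor n-1 = 3:
  S[A,A] = ((0)·(0) + (-1)·(-1) + (1)·(1) + (0)·(0)) / 3 = 2/3 = 0.6667
  S[A,B] = ((0)·(-2.5) + (-1)·(0.5) + (1)·(-2.5) + (0)·(4.5)) / 3 = -3/3 = -1
  S[B,B] = ((-2.5)·(-2.5) + (0.5)·(0.5) + (-2.5)·(-2.5) + (4.5)·(4.5)) / 3 = 33/3 = 11
  S = [[0.6667, -1],
 [-1, 11]].

Step 3 — invert S. det(S) = 0.6667·11 - (-1)² = 6.3333.
  S^{-1} = (1/det) · [[d, -b], [-b, a]] = [[1.7368, 0.1579],
 [0.1579, 0.1053]].

Step 4 — quadratic form (x̄ - mu_0)^T · S^{-1} · (x̄ - mu_0):
  S^{-1} · (x̄ - mu_0) = (0.3947, 0.2632),
  (x̄ - mu_0)^T · [...] = (0)·(0.3947) + (2.5)·(0.2632) = 0.6579.

Step 5 — scale by n: T² = 4 · 0.6579 = 2.6316.

T² ≈ 2.6316


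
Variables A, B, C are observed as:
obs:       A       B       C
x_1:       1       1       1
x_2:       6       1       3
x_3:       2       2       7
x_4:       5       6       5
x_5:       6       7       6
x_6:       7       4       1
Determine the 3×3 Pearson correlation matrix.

Step 1 — column means:
  mean(A) = (1 + 6 + 2 + 5 + 6 + 7) / 6 = 27/6 = 4.5
  mean(B) = (1 + 1 + 2 + 6 + 7 + 4) / 6 = 21/6 = 3.5
  mean(C) = (1 + 3 + 7 + 5 + 6 + 1) / 6 = 23/6 = 3.8333

Step 2 — sample variances and covariances s[i,j] = (1/(n-1)) · Σ_k (x_{k,i} - mean_i) · (x_{k,j} - mean_j), with n-1 = 5:
  s[A,A] = ((-3.5)·(-3.5) + (1.5)·(1.5) + (-2.5)·(-2.5) + (0.5)·(0.5) + (1.5)·(1.5) + (2.5)·(2.5)) / 5 = 29.5/5 = 5.9
  s[A,B] = ((-3.5)·(-2.5) + (1.5)·(-2.5) + (-2.5)·(-1.5) + (0.5)·(2.5) + (1.5)·(3.5) + (2.5)·(0.5)) / 5 = 16.5/5 = 3.3
  s[A,C] = ((-3.5)·(-2.8333) + (1.5)·(-0.8333) + (-2.5)·(3.1667) + (0.5)·(1.1667) + (1.5)·(2.1667) + (2.5)·(-2.8333)) / 5 = -2.5/5 = -0.5
  s[B,B] = ((-2.5)·(-2.5) + (-2.5)·(-2.5) + (-1.5)·(-1.5) + (2.5)·(2.5) + (3.5)·(3.5) + (0.5)·(0.5)) / 5 = 33.5/5 = 6.7
  s[B,C] = ((-2.5)·(-2.8333) + (-2.5)·(-0.8333) + (-1.5)·(3.1667) + (2.5)·(1.1667) + (3.5)·(2.1667) + (0.5)·(-2.8333)) / 5 = 13.5/5 = 2.7
  s[C,C] = ((-2.8333)·(-2.8333) + (-0.8333)·(-0.8333) + (3.1667)·(3.1667) + (1.1667)·(1.1667) + (2.1667)·(2.1667) + (-2.8333)·(-2.8333)) / 5 = 32.8333/5 = 6.5667
  Sample standard deviations s_i = √(s[i,i]):
  s(A) = √(5.9) = 2.429
  s(B) = √(6.7) = 2.5884
  s(C) = √(6.5667) = 2.5626

Step 3 — r_{ij} = s_{ij} / (s_i · s_j):
  r[A,A] = 1 (diagonal).
  r[A,B] = 3.3 / (2.429 · 2.5884) = 3.3 / 6.2873 = 0.5249
  r[A,C] = -0.5 / (2.429 · 2.5626) = -0.5 / 6.2244 = -0.0803
  r[B,B] = 1 (diagonal).
  r[B,C] = 2.7 / (2.5884 · 2.5626) = 2.7 / 6.633 = 0.4071
  r[C,C] = 1 (diagonal).

R is symmetric with unit diagonal. Assembling:

R = [[1, 0.5249, -0.0803],
 [0.5249, 1, 0.4071],
 [-0.0803, 0.4071, 1]]


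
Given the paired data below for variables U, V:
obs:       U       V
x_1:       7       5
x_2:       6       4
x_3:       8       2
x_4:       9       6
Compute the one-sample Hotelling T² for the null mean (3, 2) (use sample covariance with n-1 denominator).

Step 1 — sample mean vector:
  mean(U) = (7 + 6 + 8 + 9) / 4 = 30/4 = 7.5
  mean(V) = (5 + 4 + 2 + 6) / 4 = 17/4 = 4.25
  x̄ = (7.5, 4.25),  deviation x̄ - mu_0 = (7.5, 4.25) - (3, 2) = (4.5, 2.25).

Step 2 — sample covariance matrix, S[i,j] = (1/(n-1)) · Σ_k (x_{k,i} - mean_i) · (x_{k,j} - mean_j), divisor n-1 = 3:
  S[U,U] = ((-0.5)·(-0.5) + (-1.5)·(-1.5) + (0.5)·(0.5) + (1.5)·(1.5)) / 3 = 5/3 = 1.6667
  S[U,V] = ((-0.5)·(0.75) + (-1.5)·(-0.25) + (0.5)·(-2.25) + (1.5)·(1.75)) / 3 = 1.5/3 = 0.5
  S[V,V] = ((0.75)·(0.75) + (-0.25)·(-0.25) + (-2.25)·(-2.25) + (1.75)·(1.75)) / 3 = 8.75/3 = 2.9167
  S = [[1.6667, 0.5],
 [0.5, 2.9167]].

Step 3 — invert S. det(S) = 1.6667·2.9167 - (0.5)² = 4.6111.
  S^{-1} = (1/det) · [[d, -b], [-b, a]] = [[0.6325, -0.1084],
 [-0.1084, 0.3614]].

Step 4 — quadratic form (x̄ - mu_0)^T · S^{-1} · (x̄ - mu_0):
  S^{-1} · (x̄ - mu_0) = (2.6024, 0.3253),
  (x̄ - mu_0)^T · [...] = (4.5)·(2.6024) + (2.25)·(0.3253) = 12.4428.

Step 5 — scale by n: T² = 4 · 12.4428 = 49.7711.

T² ≈ 49.7711


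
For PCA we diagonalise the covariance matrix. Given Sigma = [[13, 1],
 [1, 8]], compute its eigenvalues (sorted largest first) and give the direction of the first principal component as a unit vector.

Step 1 — characteristic polynomial of 2×2 Sigma:
  det(Sigma - λI) = λ² - trace · λ + det = 0.
  trace = 13 + 8 = 21, det = 13·8 - (1)² = 103.
Step 2 — discriminant:
  Δ = trace² - 4·det = 441 - 412 = 29.
Step 3 — eigenvalues:
  λ = (trace ± √Δ)/2 = (21 ± 5.3852)/2,
  λ_1 = 13.1926,  λ_2 = 7.8074.

Step 4 — unit eigenvector for λ_1: solve (Sigma - λ_1 I)v = 0. First row:
  (13 - 13.1926)·v_x + (1)·v_y = 0, i.e. (-0.1926)·v_x + (1)·v_y = 0,
  so v ∝ (b, λ_1 - a) = (1, 0.1926) = u.
  ||u|| = √((1)² + (0.1926)²) = √(1.0371) ≈ 1.0184,
  v_1 = u/||u|| ≈ (0.982, 0.1891) (||v_1|| = 1).

λ_1 = 13.1926,  λ_2 = 7.8074;  v_1 ≈ (0.982, 0.1891)


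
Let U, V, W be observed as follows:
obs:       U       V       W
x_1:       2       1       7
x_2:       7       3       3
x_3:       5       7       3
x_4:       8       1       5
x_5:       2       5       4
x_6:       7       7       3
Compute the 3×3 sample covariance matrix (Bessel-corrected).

Step 1 — column means:
  mean(U) = (2 + 7 + 5 + 8 + 2 + 7) / 6 = 31/6 = 5.1667
  mean(V) = (1 + 3 + 7 + 1 + 5 + 7) / 6 = 24/6 = 4
  mean(W) = (7 + 3 + 3 + 5 + 4 + 3) / 6 = 25/6 = 4.1667

Step 2 — sample covariance S[i,j] = (1/(n-1)) · Σ_k (x_{k,i} - mean_i) · (x_{k,j} - mean_j), with n-1 = 5.
  S[U,U] = ((-3.1667)·(-3.1667) + (1.8333)·(1.8333) + (-0.1667)·(-0.1667) + (2.8333)·(2.8333) + (-3.1667)·(-3.1667) + (1.8333)·(1.8333)) / 5 = 34.8333/5 = 6.9667
  S[U,V] = ((-3.1667)·(-3) + (1.8333)·(-1) + (-0.1667)·(3) + (2.8333)·(-3) + (-3.1667)·(1) + (1.8333)·(3)) / 5 = 1/5 = 0.2
  S[U,W] = ((-3.1667)·(2.8333) + (1.8333)·(-1.1667) + (-0.1667)·(-1.1667) + (2.8333)·(0.8333) + (-3.1667)·(-0.1667) + (1.8333)·(-1.1667)) / 5 = -10.1667/5 = -2.0333
  S[V,V] = ((-3)·(-3) + (-1)·(-1) + (3)·(3) + (-3)·(-3) + (1)·(1) + (3)·(3)) / 5 = 38/5 = 7.6
  S[V,W] = ((-3)·(2.8333) + (-1)·(-1.1667) + (3)·(-1.1667) + (-3)·(0.8333) + (1)·(-0.1667) + (3)·(-1.1667)) / 5 = -17/5 = -3.4
  S[W,W] = ((2.8333)·(2.8333) + (-1.1667)·(-1.1667) + (-1.1667)·(-1.1667) + (0.8333)·(0.8333) + (-0.1667)·(-0.1667) + (-1.1667)·(-1.1667)) / 5 = 12.8333/5 = 2.5667

S is symmetric (S[j,i] = S[i,j]). Assembling:

S = [[6.9667, 0.2, -2.0333],
 [0.2, 7.6, -3.4],
 [-2.0333, -3.4, 2.5667]]


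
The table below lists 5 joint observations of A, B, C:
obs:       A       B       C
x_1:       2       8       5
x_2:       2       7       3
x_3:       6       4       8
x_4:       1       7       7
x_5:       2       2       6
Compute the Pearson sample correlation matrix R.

Step 1 — column means:
  mean(A) = (2 + 2 + 6 + 1 + 2) / 5 = 13/5 = 2.6
  mean(B) = (8 + 7 + 4 + 7 + 2) / 5 = 28/5 = 5.6
  mean(C) = (5 + 3 + 8 + 7 + 6) / 5 = 29/5 = 5.8

Step 2 — sample variances and covariances s[i,j] = (1/(n-1)) · Σ_k (x_{k,i} - mean_i) · (x_{k,j} - mean_j), with n-1 = 4:
  s[A,A] = ((-0.6)·(-0.6) + (-0.6)·(-0.6) + (3.4)·(3.4) + (-1.6)·(-1.6) + (-0.6)·(-0.6)) / 4 = 15.2/4 = 3.8
  s[A,B] = ((-0.6)·(2.4) + (-0.6)·(1.4) + (3.4)·(-1.6) + (-1.6)·(1.4) + (-0.6)·(-3.6)) / 4 = -7.8/4 = -1.95
  s[A,C] = ((-0.6)·(-0.8) + (-0.6)·(-2.8) + (3.4)·(2.2) + (-1.6)·(1.2) + (-0.6)·(0.2)) / 4 = 7.6/4 = 1.9
  s[B,B] = ((2.4)·(2.4) + (1.4)·(1.4) + (-1.6)·(-1.6) + (1.4)·(1.4) + (-3.6)·(-3.6)) / 4 = 25.2/4 = 6.3
  s[B,C] = ((2.4)·(-0.8) + (1.4)·(-2.8) + (-1.6)·(2.2) + (1.4)·(1.2) + (-3.6)·(0.2)) / 4 = -8.4/4 = -2.1
  s[C,C] = ((-0.8)·(-0.8) + (-2.8)·(-2.8) + (2.2)·(2.2) + (1.2)·(1.2) + (0.2)·(0.2)) / 4 = 14.8/4 = 3.7
  Sample standard deviations s_i = √(s[i,i]):
  s(A) = √(3.8) = 1.9494
  s(B) = √(6.3) = 2.51
  s(C) = √(3.7) = 1.9235

Step 3 — r_{ij} = s_{ij} / (s_i · s_j):
  r[A,A] = 1 (diagonal).
  r[A,B] = -1.95 / (1.9494 · 2.51) = -1.95 / 4.8929 = -0.3985
  r[A,C] = 1.9 / (1.9494 · 1.9235) = 1.9 / 3.7497 = 0.5067
  r[B,B] = 1 (diagonal).
  r[B,C] = -2.1 / (2.51 · 1.9235) = -2.1 / 4.828 = -0.435
  r[C,C] = 1 (diagonal).

R is symmetric with unit diagonal. Assembling:

R = [[1, -0.3985, 0.5067],
 [-0.3985, 1, -0.435],
 [0.5067, -0.435, 1]]


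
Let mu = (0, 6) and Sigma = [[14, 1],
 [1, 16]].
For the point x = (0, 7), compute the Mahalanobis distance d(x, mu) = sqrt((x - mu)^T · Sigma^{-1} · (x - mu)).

Step 1 — centre the observation: (x - mu) = (0, 1).

Step 2 — invert Sigma. det(Sigma) = 14·16 - (1)² = 223.
  Sigma^{-1} = (1/det) · [[d, -b], [-b, a]] = [[0.0717, -0.0045],
 [-0.0045, 0.0628]].

Step 3 — form the quadratic (x - mu)^T · Sigma^{-1} · (x - mu):
  Sigma^{-1} · (x - mu) = (-0.0045, 0.0628).
  (x - mu)^T · [Sigma^{-1} · (x - mu)] = (0)·(-0.0045) + (1)·(0.0628) = 0.0628.

Step 4 — take square root: d = √(0.0628) ≈ 0.2506.

d(x, mu) = √(0.0628) ≈ 0.2506


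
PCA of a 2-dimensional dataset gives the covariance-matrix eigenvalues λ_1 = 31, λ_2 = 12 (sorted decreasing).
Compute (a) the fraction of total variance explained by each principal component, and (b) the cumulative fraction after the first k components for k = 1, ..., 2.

Step 1 — total variance = trace(Sigma) = Σ λ_i = 31 + 12 = 43.

Step 2 — fraction explained by component i = λ_i / Σ λ:
  PC1: 31/43 = 0.7209
  PC2: 12/43 = 0.2791

Step 3 — cumulative fraction after k components = (λ_1 + ... + λ_k) / Σ λ:
  k = 1: 31/43 = 0.7209
  k = 2: (31 + 12)/43 = 43/43 = 1

Summary (fraction, with percent):

explained: PC1 0.7209 (72.09%), PC2 0.2791 (27.91%);  cumulative: 0.7209, 1
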